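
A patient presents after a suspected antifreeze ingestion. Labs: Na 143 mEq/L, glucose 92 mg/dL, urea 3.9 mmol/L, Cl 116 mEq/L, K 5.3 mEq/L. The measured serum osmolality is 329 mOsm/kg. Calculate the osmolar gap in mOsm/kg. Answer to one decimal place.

34.0 mOsm/kg

Calculated osmolality = 2·Na + glucose/18 + urea
= 2·143 + 92/18 + 3.9
= 286 + 5.11 + 3.90
= 295.01 mOsm/kg ≈ 295.0 mOsm/kg
Osmolar gap = measured − calculated = 329 − 295.0 = 34.0 mOsm/kg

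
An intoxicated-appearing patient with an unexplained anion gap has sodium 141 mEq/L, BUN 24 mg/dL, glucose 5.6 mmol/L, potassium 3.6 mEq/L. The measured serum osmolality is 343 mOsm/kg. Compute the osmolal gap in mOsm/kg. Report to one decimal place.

Calculated osmolality = 2·Na + glucose + BUN/2.8
= 2·141 + 5.6 + 24/2.8
= 282 + 5.60 + 8.57
= 296.17 mOsm/kg ≈ 296.2 mOsm/kg
Osmolar gap = measured − calculated = 343 − 296.2 = 46.8 mOsm/kg

46.8 mOsm/kg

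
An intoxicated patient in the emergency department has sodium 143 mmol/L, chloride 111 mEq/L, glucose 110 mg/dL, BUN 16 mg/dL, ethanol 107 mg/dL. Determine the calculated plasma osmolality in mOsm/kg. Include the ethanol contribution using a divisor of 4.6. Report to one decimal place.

Calculated osmolality = 2·Na + glucose/18 + BUN/2.8 + ethanol/4.6
= 2·143 + 110/18 + 16/2.8 + 107/4.6
= 286 + 6.11 + 5.71 + 23.26
= 321.08 mOsm/kg

321.1 mOsm/kg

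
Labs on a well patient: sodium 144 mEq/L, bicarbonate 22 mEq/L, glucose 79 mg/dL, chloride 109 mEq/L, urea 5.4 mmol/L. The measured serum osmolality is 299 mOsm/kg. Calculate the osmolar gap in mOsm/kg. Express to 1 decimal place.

Calculated osmolality = 2·Na + glucose/18 + urea
= 2·144 + 79/18 + 5.4
= 288 + 4.39 + 5.40
= 297.79 mOsm/kg ≈ 297.8 mOsm/kg
Osmolar gap = measured − calculated = 299 − 297.8 = 1.2 mOsm/kg

1.2 mOsm/kg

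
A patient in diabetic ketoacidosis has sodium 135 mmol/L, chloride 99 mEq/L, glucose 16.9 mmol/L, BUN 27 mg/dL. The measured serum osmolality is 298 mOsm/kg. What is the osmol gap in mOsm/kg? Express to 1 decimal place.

1.5 mOsm/kg

Calculated osmolality = 2·Na + glucose + BUN/2.8
= 2·135 + 16.9 + 27/2.8
= 270 + 16.90 + 9.64
= 296.54 mOsm/kg ≈ 296.5 mOsm/kg
Osmolar gap = measured − calculated = 298 − 296.5 = 1.5 mOsm/kg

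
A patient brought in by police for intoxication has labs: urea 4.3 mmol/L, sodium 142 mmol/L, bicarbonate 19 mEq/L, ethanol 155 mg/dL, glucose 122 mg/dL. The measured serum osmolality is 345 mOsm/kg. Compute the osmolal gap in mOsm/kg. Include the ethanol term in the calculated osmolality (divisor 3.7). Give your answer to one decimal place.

8.0 mOsm/kg

Calculated osmolality = 2·Na + glucose/18 + urea + ethanol/3.7
= 2·142 + 122/18 + 4.3 + 155/3.7
= 284 + 6.78 + 4.30 + 41.89
= 336.97 mOsm/kg ≈ 337.0 mOsm/kg
Osmolar gap = measured − calculated = 345 − 337.0 = 8.0 mOsm/kg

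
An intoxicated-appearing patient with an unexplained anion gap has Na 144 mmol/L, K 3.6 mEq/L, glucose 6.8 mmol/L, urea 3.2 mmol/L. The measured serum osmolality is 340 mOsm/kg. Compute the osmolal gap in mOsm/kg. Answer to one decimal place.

42.0 mOsm/kg

Calculated osmolality = 2·Na + glucose + urea
= 2·144 + 6.8 + 3.2
= 288 + 6.80 + 3.20
= 298 mOsm/kg ≈ 298.0 mOsm/kg
Osmolar gap = measured − calculated = 340 − 298.0 = 42.0 mOsm/kg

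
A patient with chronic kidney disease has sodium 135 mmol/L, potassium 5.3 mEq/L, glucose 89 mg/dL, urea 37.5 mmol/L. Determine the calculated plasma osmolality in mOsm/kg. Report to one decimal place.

312.4 mOsm/kg

Calculated osmolality = 2·Na + glucose/18 + urea
= 2·135 + 89/18 + 37.5
= 270 + 4.94 + 37.50
= 312.44 mOsm/kg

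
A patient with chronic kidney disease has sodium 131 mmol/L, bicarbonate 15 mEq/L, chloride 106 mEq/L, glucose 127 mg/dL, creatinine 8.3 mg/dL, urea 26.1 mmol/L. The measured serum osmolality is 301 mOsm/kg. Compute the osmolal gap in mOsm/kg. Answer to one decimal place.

5.8 mOsm/kg

Calculated osmolality = 2·Na + glucose/18 + urea
= 2·131 + 127/18 + 26.1
= 262 + 7.06 + 26.10
= 295.16 mOsm/kg ≈ 295.2 mOsm/kg
Osmolar gap = measured − calculated = 301 − 295.2 = 5.8 mOsm/kg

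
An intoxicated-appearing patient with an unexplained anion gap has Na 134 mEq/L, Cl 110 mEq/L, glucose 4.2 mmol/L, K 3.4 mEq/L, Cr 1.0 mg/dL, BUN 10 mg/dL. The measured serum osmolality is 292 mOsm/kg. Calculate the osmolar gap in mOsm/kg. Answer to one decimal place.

Calculated osmolality = 2·Na + glucose + BUN/2.8
= 2·134 + 4.2 + 10/2.8
= 268 + 4.20 + 3.57
= 275.77 mOsm/kg ≈ 275.8 mOsm/kg
Osmolar gap = measured − calculated = 292 − 275.8 = 16.2 mOsm/kg

16.2 mOsm/kg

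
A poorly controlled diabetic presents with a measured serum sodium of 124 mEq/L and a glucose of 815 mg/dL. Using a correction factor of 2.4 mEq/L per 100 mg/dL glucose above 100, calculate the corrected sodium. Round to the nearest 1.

Corrected Na = measured Na + 2.4 · (glucose − 100)/100
= 124 + 2.4 · (815 − 100)/100
= 124 + 17.2
= 141.2 mEq/L

141 mEq/L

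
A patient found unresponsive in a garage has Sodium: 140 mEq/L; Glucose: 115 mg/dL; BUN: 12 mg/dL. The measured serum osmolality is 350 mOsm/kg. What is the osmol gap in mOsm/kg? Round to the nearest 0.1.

59.3 mOsm/kg

Calculated osmolality = 2·Na + glucose/18 + BUN/2.8
= 2·140 + 115/18 + 12/2.8
= 280 + 6.39 + 4.29
= 290.68 mOsm/kg ≈ 290.7 mOsm/kg
Osmolar gap = measured − calculated = 350 − 290.7 = 59.3 mOsm/kg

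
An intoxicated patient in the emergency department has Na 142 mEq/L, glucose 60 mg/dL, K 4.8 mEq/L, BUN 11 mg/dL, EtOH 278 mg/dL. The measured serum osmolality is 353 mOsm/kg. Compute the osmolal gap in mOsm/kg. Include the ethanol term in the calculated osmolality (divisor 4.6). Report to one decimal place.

Calculated osmolality = 2·Na + glucose/18 + BUN/2.8 + ethanol/4.6
= 2·142 + 60/18 + 11/2.8 + 278/4.6
= 284 + 3.33 + 3.93 + 60.43
= 351.69 mOsm/kg ≈ 351.7 mOsm/kg
Osmolar gap = measured − calculated = 353 − 351.7 = 1.3 mOsm/kg

1.3 mOsm/kg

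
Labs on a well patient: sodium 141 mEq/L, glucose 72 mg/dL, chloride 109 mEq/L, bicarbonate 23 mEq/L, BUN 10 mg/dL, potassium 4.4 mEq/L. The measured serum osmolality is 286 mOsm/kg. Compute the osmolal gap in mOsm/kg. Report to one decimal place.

-3.6 mOsm/kg

Calculated osmolality = 2·Na + glucose/18 + BUN/2.8
= 2·141 + 72/18 + 10/2.8
= 282 + 4 + 3.57
= 289.57 mOsm/kg ≈ 289.6 mOsm/kg
Osmolar gap = measured − calculated = 286 − 289.6 = -3.6 mOsm/kg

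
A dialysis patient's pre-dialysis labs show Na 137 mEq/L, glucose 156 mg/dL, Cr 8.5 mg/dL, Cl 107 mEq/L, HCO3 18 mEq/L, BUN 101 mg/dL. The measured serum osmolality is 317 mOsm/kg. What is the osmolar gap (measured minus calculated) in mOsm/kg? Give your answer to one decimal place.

Calculated osmolality = 2·Na + glucose/18 + BUN/2.8
= 2·137 + 156/18 + 101/2.8
= 274 + 8.67 + 36.07
= 318.74 mOsm/kg ≈ 318.7 mOsm/kg
Osmolar gap = measured − calculated = 317 − 318.7 = -1.7 mOsm/kg

-1.7 mOsm/kg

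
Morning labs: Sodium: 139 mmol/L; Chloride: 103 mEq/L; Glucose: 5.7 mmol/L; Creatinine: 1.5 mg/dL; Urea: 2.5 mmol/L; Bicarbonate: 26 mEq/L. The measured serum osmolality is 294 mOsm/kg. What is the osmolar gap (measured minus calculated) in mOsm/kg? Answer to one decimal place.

Calculated osmolality = 2·Na + glucose + urea
= 2·139 + 5.7 + 2.5
= 278 + 5.70 + 2.50
= 286.2 mOsm/kg ≈ 286.2 mOsm/kg
Osmolar gap = measured − calculated = 294 − 286.2 = 7.8 mOsm/kg

7.8 mOsm/kg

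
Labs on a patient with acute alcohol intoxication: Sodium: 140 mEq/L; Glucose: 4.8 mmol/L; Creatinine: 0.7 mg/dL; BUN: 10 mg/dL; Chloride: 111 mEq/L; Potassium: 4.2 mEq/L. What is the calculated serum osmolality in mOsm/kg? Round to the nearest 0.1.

Calculated osmolality = 2·Na + glucose + BUN/2.8
= 2·140 + 4.8 + 10/2.8
= 280 + 4.80 + 3.57
= 288.37 mOsm/kg

288.4 mOsm/kg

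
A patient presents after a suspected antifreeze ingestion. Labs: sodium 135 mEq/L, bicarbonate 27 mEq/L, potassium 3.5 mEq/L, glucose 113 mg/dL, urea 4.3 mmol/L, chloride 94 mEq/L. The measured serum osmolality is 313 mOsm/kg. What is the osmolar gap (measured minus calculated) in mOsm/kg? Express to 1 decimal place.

32.4 mOsm/kg

Calculated osmolality = 2·Na + glucose/18 + urea
= 2·135 + 113/18 + 4.3
= 270 + 6.28 + 4.30
= 280.58 mOsm/kg ≈ 280.6 mOsm/kg
Osmolar gap = measured − calculated = 313 − 280.6 = 32.4 mOsm/kg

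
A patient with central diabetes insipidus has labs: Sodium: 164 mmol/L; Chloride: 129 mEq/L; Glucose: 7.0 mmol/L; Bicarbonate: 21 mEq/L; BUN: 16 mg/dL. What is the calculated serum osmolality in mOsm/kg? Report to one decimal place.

340.7 mOsm/kg

Calculated osmolality = 2·Na + glucose + BUN/2.8
= 2·164 + 7 + 16/2.8
= 328 + 7 + 5.71
= 340.71 mOsm/kg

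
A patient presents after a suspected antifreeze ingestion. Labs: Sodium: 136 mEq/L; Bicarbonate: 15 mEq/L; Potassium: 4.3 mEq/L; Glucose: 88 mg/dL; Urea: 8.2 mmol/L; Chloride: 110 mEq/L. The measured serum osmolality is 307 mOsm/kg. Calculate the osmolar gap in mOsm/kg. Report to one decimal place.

Calculated osmolality = 2·Na + glucose/18 + urea
= 2·136 + 88/18 + 8.2
= 272 + 4.89 + 8.20
= 285.09 mOsm/kg ≈ 285.1 mOsm/kg
Osmolar gap = measured − calculated = 307 − 285.1 = 21.9 mOsm/kg

21.9 mOsm/kg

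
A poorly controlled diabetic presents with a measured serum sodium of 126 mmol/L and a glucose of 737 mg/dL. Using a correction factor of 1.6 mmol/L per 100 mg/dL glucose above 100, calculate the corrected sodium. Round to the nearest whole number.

136 mmol/L

Corrected Na = measured Na + 1.6 · (glucose − 100)/100
= 126 + 1.6 · (737 − 100)/100
= 126 + 10.2
= 136.2 mmol/L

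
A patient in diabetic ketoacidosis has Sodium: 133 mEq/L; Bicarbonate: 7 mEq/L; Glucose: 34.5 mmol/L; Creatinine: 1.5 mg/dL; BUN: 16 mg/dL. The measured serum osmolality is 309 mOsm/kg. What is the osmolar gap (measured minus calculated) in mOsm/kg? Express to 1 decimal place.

Calculated osmolality = 2·Na + glucose + BUN/2.8
= 2·133 + 34.5 + 16/2.8
= 266 + 34.50 + 5.71
= 306.21 mOsm/kg ≈ 306.2 mOsm/kg
Osmolar gap = measured − calculated = 309 − 306.2 = 2.8 mOsm/kg

2.8 mOsm/kg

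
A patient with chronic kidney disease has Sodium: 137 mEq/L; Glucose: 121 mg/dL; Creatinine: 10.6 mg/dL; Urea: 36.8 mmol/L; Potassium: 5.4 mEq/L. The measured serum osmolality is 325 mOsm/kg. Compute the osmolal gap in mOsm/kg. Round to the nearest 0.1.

7.5 mOsm/kg

Calculated osmolality = 2·Na + glucose/18 + urea
= 2·137 + 121/18 + 36.8
= 274 + 6.72 + 36.80
= 317.52 mOsm/kg ≈ 317.5 mOsm/kg
Osmolar gap = measured − calculated = 325 − 317.5 = 7.5 mOsm/kg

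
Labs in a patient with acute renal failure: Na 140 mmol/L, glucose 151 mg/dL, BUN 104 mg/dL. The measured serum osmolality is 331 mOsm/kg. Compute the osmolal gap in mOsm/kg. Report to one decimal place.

Calculated osmolality = 2·Na + glucose/18 + BUN/2.8
= 2·140 + 151/18 + 104/2.8
= 280 + 8.39 + 37.14
= 325.53 mOsm/kg ≈ 325.5 mOsm/kg
Osmolar gap = measured − calculated = 331 − 325.5 = 5.5 mOsm/kg

5.5 mOsm/kg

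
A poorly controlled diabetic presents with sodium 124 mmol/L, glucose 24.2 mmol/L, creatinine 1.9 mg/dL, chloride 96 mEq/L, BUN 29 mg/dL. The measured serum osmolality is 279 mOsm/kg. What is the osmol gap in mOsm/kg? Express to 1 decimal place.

Calculated osmolality = 2·Na + glucose + BUN/2.8
= 2·124 + 24.2 + 29/2.8
= 248 + 24.20 + 10.36
= 282.56 mOsm/kg ≈ 282.6 mOsm/kg
Osmolar gap = measured − calculated = 279 − 282.6 = -3.6 mOsm/kg

-3.6 mOsm/kg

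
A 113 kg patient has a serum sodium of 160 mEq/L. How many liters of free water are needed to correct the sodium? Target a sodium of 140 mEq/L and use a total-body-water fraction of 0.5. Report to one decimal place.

TBW = 0.5 · 113 = 56.5 L
Free water deficit = TBW · (Na/140 − 1)
= 56.5 · (160/140 − 1)
= 56.5 · 0.1429
= 8.07 L

8.1 L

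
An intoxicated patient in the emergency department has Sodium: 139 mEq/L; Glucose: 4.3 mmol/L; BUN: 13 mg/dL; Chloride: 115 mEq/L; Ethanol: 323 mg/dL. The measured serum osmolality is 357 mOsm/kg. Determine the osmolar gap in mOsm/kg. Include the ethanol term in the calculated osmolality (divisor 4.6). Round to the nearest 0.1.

Calculated osmolality = 2·Na + glucose + BUN/2.8 + ethanol/4.6
= 2·139 + 4.3 + 13/2.8 + 323/4.6
= 278 + 4.30 + 4.64 + 70.22
= 357.16 mOsm/kg ≈ 357.2 mOsm/kg
Osmolar gap = measured − calculated = 357 − 357.2 = -0.2 mOsm/kg

-0.2 mOsm/kg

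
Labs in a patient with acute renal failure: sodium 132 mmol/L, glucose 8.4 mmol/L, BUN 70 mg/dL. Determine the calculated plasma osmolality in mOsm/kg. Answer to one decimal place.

297.4 mOsm/kg

Calculated osmolality = 2·Na + glucose + BUN/2.8
= 2·132 + 8.4 + 70/2.8
= 264 + 8.40 + 25
= 297.4 mOsm/kg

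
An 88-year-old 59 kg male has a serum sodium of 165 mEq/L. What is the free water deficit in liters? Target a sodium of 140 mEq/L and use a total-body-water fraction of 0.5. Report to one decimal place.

5.3 L

TBW = 0.5 · 59 = 29.5 L
Free water deficit = TBW · (Na/140 − 1)
= 29.5 · (165/140 − 1)
= 29.5 · 0.1786
= 5.27 L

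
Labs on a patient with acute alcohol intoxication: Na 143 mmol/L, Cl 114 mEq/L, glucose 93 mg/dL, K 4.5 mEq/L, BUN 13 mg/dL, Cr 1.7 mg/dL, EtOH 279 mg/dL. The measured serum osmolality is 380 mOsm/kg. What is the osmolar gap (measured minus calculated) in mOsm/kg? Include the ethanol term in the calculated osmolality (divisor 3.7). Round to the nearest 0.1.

8.8 mOsm/kg

Calculated osmolality = 2·Na + glucose/18 + BUN/2.8 + ethanol/3.7
= 2·143 + 93/18 + 13/2.8 + 279/3.7
= 286 + 5.17 + 4.64 + 75.41
= 371.22 mOsm/kg ≈ 371.2 mOsm/kg
Osmolar gap = measured − calculated = 380 − 371.2 = 8.8 mOsm/kg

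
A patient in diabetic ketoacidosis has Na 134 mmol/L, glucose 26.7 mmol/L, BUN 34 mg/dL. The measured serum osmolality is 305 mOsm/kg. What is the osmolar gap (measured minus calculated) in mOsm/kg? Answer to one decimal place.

Calculated osmolality = 2·Na + glucose + BUN/2.8
= 2·134 + 26.7 + 34/2.8
= 268 + 26.70 + 12.14
= 306.84 mOsm/kg ≈ 306.8 mOsm/kg
Osmolar gap = measured − calculated = 305 − 306.8 = -1.8 mOsm/kg

-1.8 mOsm/kg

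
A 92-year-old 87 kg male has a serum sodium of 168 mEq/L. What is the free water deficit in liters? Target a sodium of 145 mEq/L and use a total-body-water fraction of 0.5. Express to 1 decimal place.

6.9 L

TBW = 0.5 · 87 = 43.5 L
Free water deficit = TBW · (Na/145 − 1)
= 43.5 · (168/145 − 1)
= 43.5 · 0.1586
= 6.9 L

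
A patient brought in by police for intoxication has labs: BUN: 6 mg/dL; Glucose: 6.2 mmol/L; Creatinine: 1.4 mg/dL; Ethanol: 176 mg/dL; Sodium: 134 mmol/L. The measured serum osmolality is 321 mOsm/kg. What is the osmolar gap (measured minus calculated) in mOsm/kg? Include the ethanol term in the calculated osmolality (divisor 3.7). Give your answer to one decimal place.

Calculated osmolality = 2·Na + glucose + BUN/2.8 + ethanol/3.7
= 2·134 + 6.2 + 6/2.8 + 176/3.7
= 268 + 6.20 + 2.14 + 47.57
= 323.91 mOsm/kg ≈ 323.9 mOsm/kg
Osmolar gap = measured − calculated = 321 − 323.9 = -2.9 mOsm/kg

-2.9 mOsm/kg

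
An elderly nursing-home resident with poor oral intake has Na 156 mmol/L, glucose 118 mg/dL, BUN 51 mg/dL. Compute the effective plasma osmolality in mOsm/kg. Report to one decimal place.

318.6 mOsm/kg

Effective osmolality excludes urea (freely permeant across cell membranes):
2·Na + glucose/18
= 2·156 + 118/18
= 312 + 6.56
= 318.56 mOsm/kg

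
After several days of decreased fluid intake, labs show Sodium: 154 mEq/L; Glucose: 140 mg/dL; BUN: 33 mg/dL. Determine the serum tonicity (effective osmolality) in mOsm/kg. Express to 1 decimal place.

315.8 mOsm/kg

Effective osmolality excludes urea (freely permeant across cell membranes):
2·Na + glucose/18
= 2·154 + 140/18
= 308 + 7.78
= 315.78 mOsm/kg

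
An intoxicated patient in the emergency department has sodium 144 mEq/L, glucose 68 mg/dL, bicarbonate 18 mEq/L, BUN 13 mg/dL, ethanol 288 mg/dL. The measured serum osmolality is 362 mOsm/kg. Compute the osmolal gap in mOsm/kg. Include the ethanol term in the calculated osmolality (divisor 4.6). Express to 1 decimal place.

3.0 mOsm/kg

Calculated osmolality = 2·Na + glucose/18 + BUN/2.8 + ethanol/4.6
= 2·144 + 68/18 + 13/2.8 + 288/4.6
= 288 + 3.78 + 4.64 + 62.61
= 359.03 mOsm/kg ≈ 359.0 mOsm/kg
Osmolar gap = measured − calculated = 362 − 359.0 = 3.0 mOsm/kg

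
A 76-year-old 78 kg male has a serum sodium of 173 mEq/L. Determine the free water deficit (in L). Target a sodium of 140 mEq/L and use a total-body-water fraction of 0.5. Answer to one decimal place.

9.2 L

TBW = 0.5 · 78 = 39 L
Free water deficit = TBW · (Na/140 − 1)
= 39 · (173/140 − 1)
= 39 · 0.2357
= 9.19 L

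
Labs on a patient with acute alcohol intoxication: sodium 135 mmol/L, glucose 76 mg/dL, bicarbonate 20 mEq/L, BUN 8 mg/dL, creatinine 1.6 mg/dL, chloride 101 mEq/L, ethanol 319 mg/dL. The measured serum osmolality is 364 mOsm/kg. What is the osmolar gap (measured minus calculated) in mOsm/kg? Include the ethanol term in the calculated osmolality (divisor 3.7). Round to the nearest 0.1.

0.7 mOsm/kg

Calculated osmolality = 2·Na + glucose/18 + BUN/2.8 + ethanol/3.7
= 2·135 + 76/18 + 8/2.8 + 319/3.7
= 270 + 4.22 + 2.86 + 86.22
= 363.3 mOsm/kg ≈ 363.3 mOsm/kg
Osmolar gap = measured − calculated = 364 − 363.3 = 0.7 mOsm/kg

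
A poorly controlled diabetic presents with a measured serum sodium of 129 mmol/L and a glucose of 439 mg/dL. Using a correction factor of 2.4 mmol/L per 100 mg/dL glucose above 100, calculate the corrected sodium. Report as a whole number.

Corrected Na = measured Na + 2.4 · (glucose − 100)/100
= 129 + 2.4 · (439 − 100)/100
= 129 + 8.1
= 137.1 mmol/L

137 mmol/L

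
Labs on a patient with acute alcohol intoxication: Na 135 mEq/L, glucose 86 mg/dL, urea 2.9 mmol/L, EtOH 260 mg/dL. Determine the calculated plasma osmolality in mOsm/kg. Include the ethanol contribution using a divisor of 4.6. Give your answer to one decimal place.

334.2 mOsm/kg

Calculated osmolality = 2·Na + glucose/18 + urea + ethanol/4.6
= 2·135 + 86/18 + 2.9 + 260/4.6
= 270 + 4.78 + 2.90 + 56.52
= 334.2 mOsm/kg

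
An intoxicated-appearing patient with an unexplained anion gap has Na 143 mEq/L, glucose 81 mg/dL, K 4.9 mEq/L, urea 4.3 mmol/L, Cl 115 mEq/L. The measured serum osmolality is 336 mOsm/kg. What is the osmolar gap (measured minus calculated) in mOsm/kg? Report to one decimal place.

41.2 mOsm/kg

Calculated osmolality = 2·Na + glucose/18 + urea
= 2·143 + 81/18 + 4.3
= 286 + 4.50 + 4.30
= 294.8 mOsm/kg ≈ 294.8 mOsm/kg
Osmolar gap = measured − calculated = 336 − 294.8 = 41.2 mOsm/kg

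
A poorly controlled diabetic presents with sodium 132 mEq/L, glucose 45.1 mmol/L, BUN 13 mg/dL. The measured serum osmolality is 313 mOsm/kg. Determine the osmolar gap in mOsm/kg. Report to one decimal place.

Calculated osmolality = 2·Na + glucose + BUN/2.8
= 2·132 + 45.1 + 13/2.8
= 264 + 45.10 + 4.64
= 313.74 mOsm/kg ≈ 313.7 mOsm/kg
Osmolar gap = measured − calculated = 313 − 313.7 = -0.7 mOsm/kg

-0.7 mOsm/kg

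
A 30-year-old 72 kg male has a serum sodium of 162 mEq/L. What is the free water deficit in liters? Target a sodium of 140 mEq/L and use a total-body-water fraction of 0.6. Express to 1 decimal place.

TBW = 0.6 · 72 = 43.2 L
Free water deficit = TBW · (Na/140 − 1)
= 43.2 · (162/140 − 1)
= 43.2 · 0.1571
= 6.79 L

6.8 L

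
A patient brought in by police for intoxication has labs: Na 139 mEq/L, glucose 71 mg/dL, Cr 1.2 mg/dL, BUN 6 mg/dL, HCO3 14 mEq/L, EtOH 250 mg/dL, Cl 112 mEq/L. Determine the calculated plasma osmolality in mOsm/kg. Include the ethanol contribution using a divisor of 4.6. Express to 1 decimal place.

338.4 mOsm/kg

Calculated osmolality = 2·Na + glucose/18 + BUN/2.8 + ethanol/4.6
= 2·139 + 71/18 + 6/2.8 + 250/4.6
= 278 + 3.94 + 2.14 + 54.35
= 338.43 mOsm/kg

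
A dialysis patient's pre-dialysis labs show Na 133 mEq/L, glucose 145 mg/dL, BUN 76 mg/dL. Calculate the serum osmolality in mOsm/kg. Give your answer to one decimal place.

301.2 mOsm/kg

Calculated osmolality = 2·Na + glucose/18 + BUN/2.8
= 2·133 + 145/18 + 76/2.8
= 266 + 8.06 + 27.14
= 301.2 mOsm/kg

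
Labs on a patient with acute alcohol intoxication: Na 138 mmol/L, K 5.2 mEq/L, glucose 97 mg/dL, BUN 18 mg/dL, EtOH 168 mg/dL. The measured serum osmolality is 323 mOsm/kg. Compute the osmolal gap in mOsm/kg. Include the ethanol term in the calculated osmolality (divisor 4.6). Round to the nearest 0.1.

-1.3 mOsm/kg

Calculated osmolality = 2·Na + glucose/18 + BUN/2.8 + ethanol/4.6
= 2·138 + 97/18 + 18/2.8 + 168/4.6
= 276 + 5.39 + 6.43 + 36.52
= 324.34 mOsm/kg ≈ 324.3 mOsm/kg
Osmolar gap = measured − calculated = 323 − 324.3 = -1.3 mOsm/kg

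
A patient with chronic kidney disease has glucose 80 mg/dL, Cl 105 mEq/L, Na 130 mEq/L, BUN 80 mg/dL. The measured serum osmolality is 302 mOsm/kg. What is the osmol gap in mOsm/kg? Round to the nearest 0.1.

Calculated osmolality = 2·Na + glucose/18 + BUN/2.8
= 2·130 + 80/18 + 80/2.8
= 260 + 4.44 + 28.57
= 293.01 mOsm/kg ≈ 293.0 mOsm/kg
Osmolar gap = measured − calculated = 302 − 293.0 = 9.0 mOsm/kg

9.0 mOsm/kg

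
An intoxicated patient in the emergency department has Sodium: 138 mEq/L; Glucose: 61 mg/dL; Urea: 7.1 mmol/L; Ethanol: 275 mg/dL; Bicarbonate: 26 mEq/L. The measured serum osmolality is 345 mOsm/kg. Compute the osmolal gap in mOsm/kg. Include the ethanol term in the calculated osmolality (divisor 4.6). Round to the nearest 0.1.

Calculated osmolality = 2·Na + glucose/18 + urea + ethanol/4.6
= 2·138 + 61/18 + 7.1 + 275/4.6
= 276 + 3.39 + 7.10 + 59.78
= 346.27 mOsm/kg ≈ 346.3 mOsm/kg
Osmolar gap = measured − calculated = 345 − 346.3 = -1.3 mOsm/kg

-1.3 mOsm/kg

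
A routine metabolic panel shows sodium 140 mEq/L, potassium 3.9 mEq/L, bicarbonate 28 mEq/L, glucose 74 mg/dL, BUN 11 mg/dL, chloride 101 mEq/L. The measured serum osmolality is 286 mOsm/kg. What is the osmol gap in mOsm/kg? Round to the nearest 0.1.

Calculated osmolality = 2·Na + glucose/18 + BUN/2.8
= 2·140 + 74/18 + 11/2.8
= 280 + 4.11 + 3.93
= 288.04 mOsm/kg ≈ 288.0 mOsm/kg
Osmolar gap = measured − calculated = 286 − 288.0 = -2.0 mOsm/kg

-2.0 mOsm/kg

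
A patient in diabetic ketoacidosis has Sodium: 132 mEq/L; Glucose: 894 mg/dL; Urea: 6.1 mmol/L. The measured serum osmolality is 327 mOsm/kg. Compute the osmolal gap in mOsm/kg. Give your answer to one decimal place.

Calculated osmolality = 2·Na + glucose/18 + urea
= 2·132 + 894/18 + 6.1
= 264 + 49.67 + 6.10
= 319.77 mOsm/kg ≈ 319.8 mOsm/kg
Osmolar gap = measured − calculated = 327 − 319.8 = 7.2 mOsm/kg

7.2 mOsm/kg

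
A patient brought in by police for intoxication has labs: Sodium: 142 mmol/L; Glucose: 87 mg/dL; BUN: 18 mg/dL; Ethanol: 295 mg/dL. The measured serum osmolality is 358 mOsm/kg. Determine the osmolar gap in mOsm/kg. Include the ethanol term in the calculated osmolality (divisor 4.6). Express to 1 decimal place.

Calculated osmolality = 2·Na + glucose/18 + BUN/2.8 + ethanol/4.6
= 2·142 + 87/18 + 18/2.8 + 295/4.6
= 284 + 4.83 + 6.43 + 64.13
= 359.39 mOsm/kg ≈ 359.4 mOsm/kg
Osmolar gap = measured − calculated = 358 − 359.4 = -1.4 mOsm/kg

-1.4 mOsm/kg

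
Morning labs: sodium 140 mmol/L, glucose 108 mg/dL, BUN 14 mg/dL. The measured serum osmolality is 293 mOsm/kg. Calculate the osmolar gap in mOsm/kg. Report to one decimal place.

2.0 mOsm/kg

Calculated osmolality = 2·Na + glucose/18 + BUN/2.8
= 2·140 + 108/18 + 14/2.8
= 280 + 6 + 5
= 291 mOsm/kg ≈ 291.0 mOsm/kg
Osmolar gap = measured − calculated = 293 − 291.0 = 2.0 mOsm/kg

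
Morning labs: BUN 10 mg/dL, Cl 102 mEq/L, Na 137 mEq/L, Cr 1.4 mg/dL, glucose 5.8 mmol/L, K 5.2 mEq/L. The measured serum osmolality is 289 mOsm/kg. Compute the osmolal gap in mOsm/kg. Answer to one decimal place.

Calculated osmolality = 2·Na + glucose + BUN/2.8
= 2·137 + 5.8 + 10/2.8
= 274 + 5.80 + 3.57
= 283.37 mOsm/kg ≈ 283.4 mOsm/kg
Osmolar gap = measured − calculated = 289 − 283.4 = 5.6 mOsm/kg

5.6 mOsm/kg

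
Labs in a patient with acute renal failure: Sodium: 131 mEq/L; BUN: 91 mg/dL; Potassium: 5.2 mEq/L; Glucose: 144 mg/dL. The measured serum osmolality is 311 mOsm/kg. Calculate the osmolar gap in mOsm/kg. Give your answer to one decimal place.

Calculated osmolality = 2·Na + glucose/18 + BUN/2.8
= 2·131 + 144/18 + 91/2.8
= 262 + 8 + 32.50
= 302.5 mOsm/kg ≈ 302.5 mOsm/kg
Osmolar gap = measured − calculated = 311 − 302.5 = 8.5 mOsm/kg

8.5 mOsm/kg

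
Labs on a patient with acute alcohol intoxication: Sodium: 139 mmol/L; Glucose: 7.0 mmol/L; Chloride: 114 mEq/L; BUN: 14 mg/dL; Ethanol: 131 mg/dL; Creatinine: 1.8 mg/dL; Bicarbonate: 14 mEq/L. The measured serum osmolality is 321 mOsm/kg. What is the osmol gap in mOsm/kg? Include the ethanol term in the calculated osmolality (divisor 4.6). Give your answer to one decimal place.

Calculated osmolality = 2·Na + glucose + BUN/2.8 + ethanol/4.6
= 2·139 + 7 + 14/2.8 + 131/4.6
= 278 + 7 + 5 + 28.48
= 318.48 mOsm/kg ≈ 318.5 mOsm/kg
Osmolar gap = measured − calculated = 321 − 318.5 = 2.5 mOsm/kg

2.5 mOsm/kg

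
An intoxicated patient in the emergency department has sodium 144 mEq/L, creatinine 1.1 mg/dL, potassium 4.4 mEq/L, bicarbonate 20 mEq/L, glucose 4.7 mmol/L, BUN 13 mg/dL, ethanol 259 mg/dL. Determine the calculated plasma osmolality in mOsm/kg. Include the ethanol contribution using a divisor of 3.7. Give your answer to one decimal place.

Calculated osmolality = 2·Na + glucose + BUN/2.8 + ethanol/3.7
= 2·144 + 4.7 + 13/2.8 + 259/3.7
= 288 + 4.70 + 4.64 + 70
= 367.34 mOsm/kg

367.3 mOsm/kg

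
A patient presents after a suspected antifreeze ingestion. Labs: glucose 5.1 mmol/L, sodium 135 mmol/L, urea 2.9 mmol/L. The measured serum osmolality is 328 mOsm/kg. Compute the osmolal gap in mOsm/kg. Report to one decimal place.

50.0 mOsm/kg

Calculated osmolality = 2·Na + glucose + urea
= 2·135 + 5.1 + 2.9
= 270 + 5.10 + 2.90
= 278 mOsm/kg ≈ 278.0 mOsm/kg
Osmolar gap = measured − calculated = 328 − 278.0 = 50.0 mOsm/kg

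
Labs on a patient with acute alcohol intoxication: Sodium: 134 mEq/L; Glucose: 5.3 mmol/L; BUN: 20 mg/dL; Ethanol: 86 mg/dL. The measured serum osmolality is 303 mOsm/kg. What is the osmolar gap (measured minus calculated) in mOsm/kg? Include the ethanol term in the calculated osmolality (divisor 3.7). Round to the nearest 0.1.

-0.7 mOsm/kg

Calculated osmolality = 2·Na + glucose + BUN/2.8 + ethanol/3.7
= 2·134 + 5.3 + 20/2.8 + 86/3.7
= 268 + 5.30 + 7.14 + 23.24
= 303.68 mOsm/kg ≈ 303.7 mOsm/kg
Osmolar gap = measured − calculated = 303 − 303.7 = -0.7 mOsm/kg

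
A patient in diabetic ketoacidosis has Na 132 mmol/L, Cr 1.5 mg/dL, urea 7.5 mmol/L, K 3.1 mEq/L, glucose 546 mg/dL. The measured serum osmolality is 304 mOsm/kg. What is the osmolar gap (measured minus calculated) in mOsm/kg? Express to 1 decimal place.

2.2 mOsm/kg

Calculated osmolality = 2·Na + glucose/18 + urea
= 2·132 + 546/18 + 7.5
= 264 + 30.33 + 7.50
= 301.83 mOsm/kg ≈ 301.8 mOsm/kg
Osmolar gap = measured − calculated = 304 − 301.8 = 2.2 mOsm/kg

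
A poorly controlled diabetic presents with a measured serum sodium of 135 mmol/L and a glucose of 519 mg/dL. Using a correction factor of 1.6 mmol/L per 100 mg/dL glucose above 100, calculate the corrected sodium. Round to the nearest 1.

142 mmol/L

Corrected Na = measured Na + 1.6 · (glucose − 100)/100
= 135 + 1.6 · (519 − 100)/100
= 135 + 6.7
= 141.7 mmol/L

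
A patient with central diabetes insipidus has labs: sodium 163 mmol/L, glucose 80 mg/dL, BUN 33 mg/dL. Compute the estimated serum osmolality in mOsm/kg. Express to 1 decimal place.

342.2 mOsm/kg

Calculated osmolality = 2·Na + glucose/18 + BUN/2.8
= 2·163 + 80/18 + 33/2.8
= 326 + 4.44 + 11.79
= 342.23 mOsm/kg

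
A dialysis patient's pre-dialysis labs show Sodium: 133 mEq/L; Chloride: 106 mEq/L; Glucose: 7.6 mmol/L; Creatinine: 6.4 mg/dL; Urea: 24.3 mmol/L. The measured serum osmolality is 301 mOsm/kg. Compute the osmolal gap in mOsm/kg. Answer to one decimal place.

3.1 mOsm/kg

Calculated osmolality = 2·Na + glucose + urea
= 2·133 + 7.6 + 24.3
= 266 + 7.60 + 24.30
= 297.9 mOsm/kg ≈ 297.9 mOsm/kg
Osmolar gap = measured − calculated = 301 − 297.9 = 3.1 mOsm/kg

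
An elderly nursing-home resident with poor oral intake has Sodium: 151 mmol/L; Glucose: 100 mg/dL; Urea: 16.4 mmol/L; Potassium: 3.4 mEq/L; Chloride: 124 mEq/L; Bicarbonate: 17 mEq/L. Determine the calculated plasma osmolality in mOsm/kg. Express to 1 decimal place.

Calculated osmolality = 2·Na + glucose/18 + urea
= 2·151 + 100/18 + 16.4
= 302 + 5.56 + 16.40
= 323.96 mOsm/kg

324.0 mOsm/kg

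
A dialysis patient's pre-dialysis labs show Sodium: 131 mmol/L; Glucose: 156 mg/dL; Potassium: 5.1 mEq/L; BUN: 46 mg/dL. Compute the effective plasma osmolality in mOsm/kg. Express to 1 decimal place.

270.7 mOsm/kg

Effective osmolality excludes urea (freely permeant across cell membranes):
2·Na + glucose/18
= 2·131 + 156/18
= 262 + 8.67
= 270.67 mOsm/kg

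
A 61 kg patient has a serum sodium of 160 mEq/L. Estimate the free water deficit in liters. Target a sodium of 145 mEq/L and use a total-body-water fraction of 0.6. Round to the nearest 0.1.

3.8 L

TBW = 0.6 · 61 = 36.6 L
Free water deficit = TBW · (Na/145 − 1)
= 36.6 · (160/145 − 1)
= 36.6 · 0.1034
= 3.78 L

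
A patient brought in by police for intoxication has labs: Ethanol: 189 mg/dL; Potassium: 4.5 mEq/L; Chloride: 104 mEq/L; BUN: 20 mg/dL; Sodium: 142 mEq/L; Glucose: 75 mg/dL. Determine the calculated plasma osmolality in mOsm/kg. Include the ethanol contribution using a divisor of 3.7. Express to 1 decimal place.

346.4 mOsm/kg

Calculated osmolality = 2·Na + glucose/18 + BUN/2.8 + ethanol/3.7
= 2·142 + 75/18 + 20/2.8 + 189/3.7
= 284 + 4.17 + 7.14 + 51.08
= 346.39 mOsm/kg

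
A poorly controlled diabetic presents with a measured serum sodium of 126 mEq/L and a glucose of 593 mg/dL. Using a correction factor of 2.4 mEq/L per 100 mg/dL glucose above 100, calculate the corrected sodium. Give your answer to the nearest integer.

Corrected Na = measured Na + 2.4 · (glucose − 100)/100
= 126 + 2.4 · (593 − 100)/100
= 126 + 11.8
= 137.8 mEq/L

138 mEq/L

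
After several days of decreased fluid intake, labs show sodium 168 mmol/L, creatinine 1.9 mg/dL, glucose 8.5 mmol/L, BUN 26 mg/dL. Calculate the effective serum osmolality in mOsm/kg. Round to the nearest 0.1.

344.5 mOsm/kg

Effective osmolality excludes urea (freely permeant across cell membranes):
2·Na + glucose
= 2·168 + 8.5
= 336 + 8.5
= 344.5 mOsm/kg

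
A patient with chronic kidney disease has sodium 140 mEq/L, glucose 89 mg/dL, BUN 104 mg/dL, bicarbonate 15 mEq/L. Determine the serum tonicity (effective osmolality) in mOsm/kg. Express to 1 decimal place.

284.9 mOsm/kg

Effective osmolality excludes urea (freely permeant across cell membranes):
2·Na + glucose/18
= 2·140 + 89/18
= 280 + 4.94
= 284.94 mOsm/kg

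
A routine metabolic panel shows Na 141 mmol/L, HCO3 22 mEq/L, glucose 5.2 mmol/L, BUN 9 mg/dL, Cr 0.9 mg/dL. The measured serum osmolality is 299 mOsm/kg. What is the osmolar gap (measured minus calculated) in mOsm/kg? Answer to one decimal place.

Calculated osmolality = 2·Na + glucose + BUN/2.8
= 2·141 + 5.2 + 9/2.8
= 282 + 5.20 + 3.21
= 290.41 mOsm/kg ≈ 290.4 mOsm/kg
Osmolar gap = measured − calculated = 299 − 290.4 = 8.6 mOsm/kg

8.6 mOsm/kg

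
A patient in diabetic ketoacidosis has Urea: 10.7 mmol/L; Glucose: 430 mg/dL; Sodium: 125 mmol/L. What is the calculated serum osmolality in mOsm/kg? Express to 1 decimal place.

Calculated osmolality = 2·Na + glucose/18 + urea
= 2·125 + 430/18 + 10.7
= 250 + 23.89 + 10.70
= 284.59 mOsm/kg

284.6 mOsm/kg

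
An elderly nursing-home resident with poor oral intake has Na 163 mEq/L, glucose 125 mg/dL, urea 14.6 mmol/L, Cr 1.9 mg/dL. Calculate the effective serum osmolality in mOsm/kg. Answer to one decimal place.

332.9 mOsm/kg

Effective osmolality excludes urea (freely permeant across cell membranes):
2·Na + glucose/18
= 2·163 + 125/18
= 326 + 6.94
= 332.94 mOsm/kg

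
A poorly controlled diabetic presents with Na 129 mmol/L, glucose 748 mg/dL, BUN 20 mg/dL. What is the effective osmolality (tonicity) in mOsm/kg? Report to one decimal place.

299.6 mOsm/kg

Effective osmolality excludes urea (freely permeant across cell membranes):
2·Na + glucose/18
= 2·129 + 748/18
= 258 + 41.56
= 299.56 mOsm/kg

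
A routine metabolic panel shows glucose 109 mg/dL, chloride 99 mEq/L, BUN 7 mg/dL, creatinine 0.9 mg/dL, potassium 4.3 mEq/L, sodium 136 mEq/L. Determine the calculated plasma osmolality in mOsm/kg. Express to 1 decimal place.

280.6 mOsm/kg

Calculated osmolality = 2·Na + glucose/18 + BUN/2.8
= 2·136 + 109/18 + 7/2.8
= 272 + 6.06 + 2.50
= 280.56 mOsm/kg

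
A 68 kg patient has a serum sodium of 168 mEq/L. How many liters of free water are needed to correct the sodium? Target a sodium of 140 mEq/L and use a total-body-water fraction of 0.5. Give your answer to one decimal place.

TBW = 0.5 · 68 = 34 L
Free water deficit = TBW · (Na/140 − 1)
= 34 · (168/140 − 1)
= 34 · 0.2
= 6.8 L

6.8 L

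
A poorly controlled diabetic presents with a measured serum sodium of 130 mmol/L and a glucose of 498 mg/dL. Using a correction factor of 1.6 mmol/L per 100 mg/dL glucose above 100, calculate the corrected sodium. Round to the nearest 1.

Corrected Na = measured Na + 1.6 · (glucose − 100)/100
= 130 + 1.6 · (498 − 100)/100
= 130 + 6.4
= 136.4 mmol/L

136 mmol/L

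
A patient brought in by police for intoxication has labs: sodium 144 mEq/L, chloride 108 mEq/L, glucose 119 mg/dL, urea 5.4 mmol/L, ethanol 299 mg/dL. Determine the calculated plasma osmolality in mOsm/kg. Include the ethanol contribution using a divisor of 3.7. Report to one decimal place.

380.8 mOsm/kg

Calculated osmolality = 2·Na + glucose/18 + urea + ethanol/3.7
= 2·144 + 119/18 + 5.4 + 299/3.7
= 288 + 6.61 + 5.40 + 80.81
= 380.82 mOsm/kg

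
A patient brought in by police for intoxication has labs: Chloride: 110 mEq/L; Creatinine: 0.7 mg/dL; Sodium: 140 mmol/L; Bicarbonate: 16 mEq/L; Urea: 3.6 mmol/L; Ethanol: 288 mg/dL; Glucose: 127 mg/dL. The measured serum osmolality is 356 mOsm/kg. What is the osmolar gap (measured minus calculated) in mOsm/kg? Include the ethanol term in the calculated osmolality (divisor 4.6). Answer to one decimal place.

2.7 mOsm/kg

Calculated osmolality = 2·Na + glucose/18 + urea + ethanol/4.6
= 2·140 + 127/18 + 3.6 + 288/4.6
= 280 + 7.06 + 3.60 + 62.61
= 353.27 mOsm/kg ≈ 353.3 mOsm/kg
Osmolar gap = measured − calculated = 356 − 353.3 = 2.7 mOsm/kg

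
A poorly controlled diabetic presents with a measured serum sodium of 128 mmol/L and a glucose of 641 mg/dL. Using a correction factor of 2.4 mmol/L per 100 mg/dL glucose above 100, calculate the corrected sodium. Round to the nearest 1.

Corrected Na = measured Na + 2.4 · (glucose − 100)/100
= 128 + 2.4 · (641 − 100)/100
= 128 + 13
= 141 mmol/L

141 mmol/L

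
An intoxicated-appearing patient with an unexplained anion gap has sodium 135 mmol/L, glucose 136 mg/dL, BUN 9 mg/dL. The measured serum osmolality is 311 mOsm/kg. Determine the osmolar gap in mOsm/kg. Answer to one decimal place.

30.2 mOsm/kg

Calculated osmolality = 2·Na + glucose/18 + BUN/2.8
= 2·135 + 136/18 + 9/2.8
= 270 + 7.56 + 3.21
= 280.77 mOsm/kg ≈ 280.8 mOsm/kg
Osmolar gap = measured − calculated = 311 − 280.8 = 30.2 mOsm/kg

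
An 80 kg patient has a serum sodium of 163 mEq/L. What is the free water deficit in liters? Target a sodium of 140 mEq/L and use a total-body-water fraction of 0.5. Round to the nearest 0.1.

6.6 L

TBW = 0.5 · 80 = 40 L
Free water deficit = TBW · (Na/140 − 1)
= 40 · (163/140 − 1)
= 40 · 0.1643
= 6.57 L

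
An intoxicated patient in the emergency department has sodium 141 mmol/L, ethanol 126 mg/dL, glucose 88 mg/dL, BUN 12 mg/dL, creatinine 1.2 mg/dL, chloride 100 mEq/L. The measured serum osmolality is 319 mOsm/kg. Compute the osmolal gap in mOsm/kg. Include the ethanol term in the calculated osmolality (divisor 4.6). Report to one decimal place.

Calculated osmolality = 2·Na + glucose/18 + BUN/2.8 + ethanol/4.6
= 2·141 + 88/18 + 12/2.8 + 126/4.6
= 282 + 4.89 + 4.29 + 27.39
= 318.57 mOsm/kg ≈ 318.6 mOsm/kg
Osmolar gap = measured − calculated = 319 − 318.6 = 0.4 mOsm/kg

0.4 mOsm/kg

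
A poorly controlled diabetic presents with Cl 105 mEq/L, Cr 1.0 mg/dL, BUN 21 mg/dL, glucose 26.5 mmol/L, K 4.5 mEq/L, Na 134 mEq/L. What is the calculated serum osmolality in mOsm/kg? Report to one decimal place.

Calculated osmolality = 2·Na + glucose + BUN/2.8
= 2·134 + 26.5 + 21/2.8
= 268 + 26.50 + 7.50
= 302 mOsm/kg

302.0 mOsm/kg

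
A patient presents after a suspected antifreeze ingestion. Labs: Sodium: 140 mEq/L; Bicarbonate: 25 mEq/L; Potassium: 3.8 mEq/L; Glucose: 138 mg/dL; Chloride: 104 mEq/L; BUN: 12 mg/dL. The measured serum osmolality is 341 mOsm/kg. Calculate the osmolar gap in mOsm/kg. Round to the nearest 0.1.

49.0 mOsm/kg

Calculated osmolality = 2·Na + glucose/18 + BUN/2.8
= 2·140 + 138/18 + 12/2.8
= 280 + 7.67 + 4.29
= 291.96 mOsm/kg ≈ 292.0 mOsm/kg
Osmolar gap = measured − calculated = 341 − 292.0 = 49.0 mOsm/kg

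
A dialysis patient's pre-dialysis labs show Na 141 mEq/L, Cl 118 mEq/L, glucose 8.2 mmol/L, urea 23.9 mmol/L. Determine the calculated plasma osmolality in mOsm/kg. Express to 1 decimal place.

314.1 mOsm/kg

Calculated osmolality = 2·Na + glucose + urea
= 2·141 + 8.2 + 23.9
= 282 + 8.20 + 23.90
= 314.1 mOsm/kg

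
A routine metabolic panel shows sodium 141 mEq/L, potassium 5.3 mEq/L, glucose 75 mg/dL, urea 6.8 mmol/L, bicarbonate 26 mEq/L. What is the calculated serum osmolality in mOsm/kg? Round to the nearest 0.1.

293.0 mOsm/kg

Calculated osmolality = 2·Na + glucose/18 + urea
= 2·141 + 75/18 + 6.8
= 282 + 4.17 + 6.80
= 292.97 mOsm/kg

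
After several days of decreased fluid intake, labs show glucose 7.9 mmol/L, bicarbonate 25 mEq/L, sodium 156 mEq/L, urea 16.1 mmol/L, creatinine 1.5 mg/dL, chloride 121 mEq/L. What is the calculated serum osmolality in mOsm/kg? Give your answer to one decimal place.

336.0 mOsm/kg

Calculated osmolality = 2·Na + glucose + urea
= 2·156 + 7.9 + 16.1
= 312 + 7.90 + 16.10
= 336 mOsm/kg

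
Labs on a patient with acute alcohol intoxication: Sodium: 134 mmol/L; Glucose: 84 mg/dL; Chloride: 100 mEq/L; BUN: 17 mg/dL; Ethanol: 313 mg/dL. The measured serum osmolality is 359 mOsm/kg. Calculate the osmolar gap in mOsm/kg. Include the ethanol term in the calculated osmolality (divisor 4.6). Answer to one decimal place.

12.2 mOsm/kg

Calculated osmolality = 2·Na + glucose/18 + BUN/2.8 + ethanol/4.6
= 2·134 + 84/18 + 17/2.8 + 313/4.6
= 268 + 4.67 + 6.07 + 68.04
= 346.78 mOsm/kg ≈ 346.8 mOsm/kg
Osmolar gap = measured − calculated = 359 − 346.8 = 12.2 mOsm/kg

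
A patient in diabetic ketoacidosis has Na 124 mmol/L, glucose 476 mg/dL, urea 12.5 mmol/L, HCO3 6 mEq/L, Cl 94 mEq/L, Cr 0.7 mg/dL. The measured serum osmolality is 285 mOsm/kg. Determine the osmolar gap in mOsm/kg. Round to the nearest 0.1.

-1.9 mOsm/kg

Calculated osmolality = 2·Na + glucose/18 + urea
= 2·124 + 476/18 + 12.5
= 248 + 26.44 + 12.50
= 286.94 mOsm/kg ≈ 286.9 mOsm/kg
Osmolar gap = measured − calculated = 285 − 286.9 = -1.9 mOsm/kg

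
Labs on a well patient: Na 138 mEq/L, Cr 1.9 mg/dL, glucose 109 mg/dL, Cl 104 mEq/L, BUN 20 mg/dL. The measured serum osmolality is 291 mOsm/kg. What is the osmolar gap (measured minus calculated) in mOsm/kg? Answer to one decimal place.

1.8 mOsm/kg

Calculated osmolality = 2·Na + glucose/18 + BUN/2.8
= 2·138 + 109/18 + 20/2.8
= 276 + 6.06 + 7.14
= 289.2 mOsm/kg ≈ 289.2 mOsm/kg
Osmolar gap = measured − calculated = 291 − 289.2 = 1.8 mOsm/kg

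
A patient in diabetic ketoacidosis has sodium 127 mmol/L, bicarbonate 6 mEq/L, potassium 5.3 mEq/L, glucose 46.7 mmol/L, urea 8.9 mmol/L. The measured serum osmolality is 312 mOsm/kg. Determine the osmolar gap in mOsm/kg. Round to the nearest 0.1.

2.4 mOsm/kg

Calculated osmolality = 2·Na + glucose + urea
= 2·127 + 46.7 + 8.9
= 254 + 46.70 + 8.90
= 309.6 mOsm/kg ≈ 309.6 mOsm/kg
Osmolar gap = measured − calculated = 312 − 309.6 = 2.4 mOsm/kg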